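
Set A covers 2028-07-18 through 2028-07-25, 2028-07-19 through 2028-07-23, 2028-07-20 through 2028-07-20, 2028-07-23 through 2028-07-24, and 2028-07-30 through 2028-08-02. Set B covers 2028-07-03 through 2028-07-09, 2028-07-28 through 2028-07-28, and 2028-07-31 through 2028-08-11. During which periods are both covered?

Merge the first list: 2028-07-18 through 2028-07-25, 2028-07-30 through 2028-08-02.
2028-07-18 through 2028-07-25 falls entirely outside B.
2028-07-30 through 2028-08-02 overlaps B on 2028-07-31 through 2028-08-02.

2028-07-31 through 2028-08-02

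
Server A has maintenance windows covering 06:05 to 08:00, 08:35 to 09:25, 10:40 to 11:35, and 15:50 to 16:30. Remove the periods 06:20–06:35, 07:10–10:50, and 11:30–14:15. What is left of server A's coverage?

06:05-06:20, 06:35-07:10, 10:50-11:30, 15:50-16:30

06:05-08:00 \ B = 06:05-06:20, 06:35-07:10.
08:35-09:25: entirely removed.
10:40-11:35 \ B = 10:50-11:30.
15:50-16:30: nothing removed.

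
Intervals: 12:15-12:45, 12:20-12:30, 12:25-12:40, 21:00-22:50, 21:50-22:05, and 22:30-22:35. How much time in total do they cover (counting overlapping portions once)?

2 h 20 min

Merged: 12:15–12:45, 21:00–22:50.
Lengths: 30 min + 1 h 50 min = 2 h 20 min.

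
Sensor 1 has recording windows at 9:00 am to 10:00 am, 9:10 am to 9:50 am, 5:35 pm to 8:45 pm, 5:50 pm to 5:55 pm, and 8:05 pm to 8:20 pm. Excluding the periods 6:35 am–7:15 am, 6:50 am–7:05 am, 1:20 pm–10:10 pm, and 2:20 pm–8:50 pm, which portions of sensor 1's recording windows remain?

9:00 am–10:00 am

Merge the first list: 9:00 am–10:00 am, 5:35 pm–8:45 pm.
Merge the second list: 6:35 am–7:15 am, 1:20 pm–10:10 pm.
9:00 am–10:00 am: no B overlap → unchanged.
5:35 pm–8:45 pm: fully covered by B → removed.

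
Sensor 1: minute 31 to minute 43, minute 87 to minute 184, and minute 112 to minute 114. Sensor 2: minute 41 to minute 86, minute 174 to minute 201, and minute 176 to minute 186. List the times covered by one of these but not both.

A, merged: minute 31 to minute 43, minute 87 to minute 184.
B, merged: minute 41 to minute 86, minute 174 to minute 201.
A but not B: minute 31 to minute 41, minute 87 to minute 174.
B but not A: minute 43 to minute 86, minute 184 to minute 201.
Combining gives A △ B.

minute 31 to minute 41, minute 43 to minute 86, minute 87 to minute 174, minute 184 to minute 201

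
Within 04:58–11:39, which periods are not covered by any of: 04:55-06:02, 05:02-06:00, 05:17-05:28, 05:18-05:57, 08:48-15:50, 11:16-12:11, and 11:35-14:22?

06:02-08:48

The merged coverage is 04:55-06:02, 08:48-15:50.
Gaps within 04:58-11:39: 06:02-08:48.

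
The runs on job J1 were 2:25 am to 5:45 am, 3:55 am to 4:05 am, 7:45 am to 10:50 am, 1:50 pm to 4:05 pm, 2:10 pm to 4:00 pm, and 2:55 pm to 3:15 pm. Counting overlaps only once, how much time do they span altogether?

8 h 40 min

Merged: 2:25 am–5:45 am, 7:45 am–10:50 am, 1:50 pm–4:05 pm.
Lengths: 3 h 20 min + 3 h 5 min + 2 h 15 min = 8 h 40 min.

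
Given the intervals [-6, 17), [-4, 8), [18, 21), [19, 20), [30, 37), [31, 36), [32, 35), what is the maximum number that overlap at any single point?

Walk the sorted start/end points keeping a running depth.
The depth first hits 3 at 32.

3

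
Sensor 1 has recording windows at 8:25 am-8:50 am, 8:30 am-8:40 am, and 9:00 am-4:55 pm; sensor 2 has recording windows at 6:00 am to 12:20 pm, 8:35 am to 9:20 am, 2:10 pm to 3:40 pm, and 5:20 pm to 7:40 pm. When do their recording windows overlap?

A, merged: 8:25 am-8:50 am, 9:00 am-4:55 pm.
B, merged: 6:00 am-12:20 pm, 2:10 pm-3:40 pm, 5:20 pm-7:40 pm.
8:25 am-8:50 am overlaps B on 8:25 am-8:50 am.
9:00 am-4:55 pm overlaps B on 9:00 am-12:20 pm, 2:10 pm-3:40 pm.

8:25 am-8:50 am, 9:00 am-12:20 pm, 2:10 pm-3:40 pm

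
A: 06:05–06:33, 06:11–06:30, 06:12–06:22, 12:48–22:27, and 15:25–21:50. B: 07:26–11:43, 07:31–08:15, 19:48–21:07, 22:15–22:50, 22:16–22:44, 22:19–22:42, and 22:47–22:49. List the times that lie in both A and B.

19:48–21:07, 22:15–22:27

Merge the first list: 06:05–06:33, 12:48–22:27.
Merge the second list: 07:26–11:43, 19:48–21:07, 22:15–22:50.
06:05–06:33 meets no B interval.
12:48–22:27 ∩ B → 19:48–21:07, 22:15–22:27.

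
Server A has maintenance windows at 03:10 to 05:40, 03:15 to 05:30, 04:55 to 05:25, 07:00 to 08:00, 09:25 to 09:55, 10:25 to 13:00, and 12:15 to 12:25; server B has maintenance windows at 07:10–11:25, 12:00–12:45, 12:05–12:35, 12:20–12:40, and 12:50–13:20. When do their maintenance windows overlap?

A, merged: 03:10–05:40, 07:00–08:00, 09:25–09:55, 10:25–13:00.
B, merged: 07:10–11:25, 12:00–12:45, 12:50–13:20.
03:10–05:40 falls entirely outside B.
07:00–08:00 overlaps B on 07:10–08:00.
09:25–09:55 overlaps B on 09:25–09:55.
10:25–13:00 overlaps B on 10:25–11:25, 12:00–12:45, 12:50–13:00.

07:10–08:00, 09:25–09:55, 10:25–11:25, 12:00–12:45, 12:50–13:00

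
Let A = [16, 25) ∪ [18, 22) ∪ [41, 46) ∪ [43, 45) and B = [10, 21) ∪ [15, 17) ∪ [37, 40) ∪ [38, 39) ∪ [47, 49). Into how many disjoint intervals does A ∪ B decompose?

Merge the first list: [16, 25), [41, 46).
Merge the second list: [10, 21), [37, 40), [47, 49).
A ∪ B = [10, 25), [37, 40), [41, 46), [47, 49).
That is 4 disjoint pieces.

4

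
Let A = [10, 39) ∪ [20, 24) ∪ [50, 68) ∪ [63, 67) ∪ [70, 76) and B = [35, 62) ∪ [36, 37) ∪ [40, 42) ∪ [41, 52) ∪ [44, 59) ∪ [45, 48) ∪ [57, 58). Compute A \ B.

[10, 35) ∪ [62, 68) ∪ [70, 76)

Merge the first list: [10, 39), [50, 68), [70, 76).
Merge the second list: [35, 62).
[10, 39) \ B = [10, 35).
[50, 68) \ B = [62, 68).
[70, 76): nothing removed.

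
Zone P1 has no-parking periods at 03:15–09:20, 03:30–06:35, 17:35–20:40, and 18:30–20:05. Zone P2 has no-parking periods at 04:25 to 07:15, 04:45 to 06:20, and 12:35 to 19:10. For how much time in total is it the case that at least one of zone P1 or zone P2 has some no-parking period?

14 h 10 min

A, merged: 03:15-09:20, 17:35-20:40.
B, merged: 04:25-07:15, 12:35-19:10.
A ∪ B = 03:15-09:20, 12:35-20:40.
Total: 6 h 5 min + 8 h 5 min = 14 h 10 min.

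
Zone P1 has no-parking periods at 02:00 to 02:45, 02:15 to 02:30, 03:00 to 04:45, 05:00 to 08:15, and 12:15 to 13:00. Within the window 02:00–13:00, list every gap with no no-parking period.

Covered (merged): 02:00-02:45, 03:00-04:45, 05:00-08:15, 12:15-13:00.
Gaps within 02:00-13:00: 02:45-03:00, 04:45-05:00, 08:15-12:15.

02:45-03:00, 04:45-05:00, 08:15-12:15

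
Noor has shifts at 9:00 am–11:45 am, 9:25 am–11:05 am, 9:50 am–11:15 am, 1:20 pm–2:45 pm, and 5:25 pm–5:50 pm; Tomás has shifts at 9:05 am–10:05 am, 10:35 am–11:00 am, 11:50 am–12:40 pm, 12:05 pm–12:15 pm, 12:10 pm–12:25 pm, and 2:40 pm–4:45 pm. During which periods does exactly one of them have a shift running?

9:00 am–9:05 am, 10:05 am–10:35 am, 11:00 am–11:45 am, 11:50 am–12:40 pm, 1:20 pm–2:40 pm, 2:45 pm–4:45 pm, 5:25 pm–5:50 pm

Merge the first list: 9:00 am–11:45 am, 1:20 pm–2:45 pm, 5:25 pm–5:50 pm.
Merge the second list: 9:05 am–10:05 am, 10:35 am–11:00 am, 11:50 am–12:40 pm, 2:40 pm–4:45 pm.
A \ B = 9:00 am–9:05 am, 10:05 am–10:35 am, 11:00 am–11:45 am, 1:20 pm–2:40 pm, 5:25 pm–5:50 pm.
B \ A = 11:50 am–12:40 pm, 2:45 pm–4:45 pm.
Union of the two gives the symmetric difference.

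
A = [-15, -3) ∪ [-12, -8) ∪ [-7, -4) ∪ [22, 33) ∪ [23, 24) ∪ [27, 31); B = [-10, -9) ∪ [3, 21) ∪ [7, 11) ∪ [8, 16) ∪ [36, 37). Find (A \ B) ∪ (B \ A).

A, merged: [-15, -3), [22, 33).
B, merged: [-10, -9), [3, 21), [36, 37).
A \ B = [-15, -10), [-9, -3), [22, 33).
B \ A = [3, 21), [36, 37).
Union of the two gives the symmetric difference.

[-15, -10) ∪ [-9, -3) ∪ [3, 21) ∪ [22, 33) ∪ [36, 37)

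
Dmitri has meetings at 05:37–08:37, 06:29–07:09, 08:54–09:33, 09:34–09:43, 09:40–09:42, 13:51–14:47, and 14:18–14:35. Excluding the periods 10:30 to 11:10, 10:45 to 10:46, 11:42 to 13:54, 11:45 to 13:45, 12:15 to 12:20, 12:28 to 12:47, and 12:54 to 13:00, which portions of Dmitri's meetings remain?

A, merged: 05:37-08:37, 08:54-09:33, 09:34-09:43, 13:51-14:47.
B, merged: 10:30-11:10, 11:42-13:54.
05:37-08:37: no B overlap → unchanged.
08:54-09:33: no B overlap → unchanged.
09:34-09:43: no B overlap → unchanged.
13:51-14:47 minus B → 13:54-14:47.

05:37-08:37, 08:54-09:33, 09:34-09:43, 13:54-14:47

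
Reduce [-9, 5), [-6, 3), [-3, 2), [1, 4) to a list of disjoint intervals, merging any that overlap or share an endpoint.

[-6, 3) overlaps/touches [-9, 5) → extend to [-9, 5).
[-3, 2) overlaps/touches [-9, 5) → extend to [-9, 5).
[1, 4) overlaps/touches [-9, 5) → extend to [-9, 5).

[-9, 5)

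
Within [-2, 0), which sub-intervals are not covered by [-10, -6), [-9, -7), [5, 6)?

[-2, 0)

Covered (merged): [-10, -6), [5, 6).
Uncovered inside [-2, 0): [-2, 0).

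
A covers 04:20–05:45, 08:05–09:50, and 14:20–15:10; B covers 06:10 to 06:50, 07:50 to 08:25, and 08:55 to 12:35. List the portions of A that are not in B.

04:20-05:45, 08:25-08:55, 14:20-15:10

04:20-05:45: nothing removed.
08:05-09:50 \ B = 08:25-08:55.
14:20-15:10: nothing removed.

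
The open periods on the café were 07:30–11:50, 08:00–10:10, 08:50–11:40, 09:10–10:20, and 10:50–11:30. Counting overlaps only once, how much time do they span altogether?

4 h 20 min

Merged: 07:30-11:50.
Length: 4 h 20 min.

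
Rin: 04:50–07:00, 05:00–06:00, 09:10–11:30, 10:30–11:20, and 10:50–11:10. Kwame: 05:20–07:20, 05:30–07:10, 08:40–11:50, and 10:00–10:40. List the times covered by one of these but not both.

04:50–05:20, 07:00–07:20, 08:40–09:10, 11:30–11:50

First set merges to 04:50–07:00, 09:10–11:30.
Second set merges to 05:20–07:20, 08:40–11:50.
A \ B = 04:50–05:20.
B \ A = 07:00–07:20, 08:40–09:10, 11:30–11:50.
Union of the two gives the symmetric difference.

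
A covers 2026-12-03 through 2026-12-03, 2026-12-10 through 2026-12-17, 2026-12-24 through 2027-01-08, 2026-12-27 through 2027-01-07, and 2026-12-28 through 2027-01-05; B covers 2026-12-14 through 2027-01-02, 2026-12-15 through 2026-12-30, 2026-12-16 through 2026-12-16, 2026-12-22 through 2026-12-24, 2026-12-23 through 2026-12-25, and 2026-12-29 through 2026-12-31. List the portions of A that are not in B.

A, merged: 2026-12-03 through 2026-12-03, 2026-12-10 through 2026-12-17, 2026-12-24 through 2027-01-08.
B, merged: 2026-12-14 through 2027-01-02.
2026-12-03 through 2026-12-03: no B overlap → unchanged.
2026-12-10 through 2026-12-17 minus B → 2026-12-10 through 2026-12-13.
2026-12-24 through 2027-01-08 minus B → 2027-01-03 through 2027-01-08.

2026-12-03 through 2026-12-03, 2026-12-10 through 2026-12-13, 2027-01-03 through 2027-01-08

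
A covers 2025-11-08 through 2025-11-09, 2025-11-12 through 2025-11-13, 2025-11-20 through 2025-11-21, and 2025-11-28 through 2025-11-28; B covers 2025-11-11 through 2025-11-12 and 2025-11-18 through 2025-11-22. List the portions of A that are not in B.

2025-11-08 through 2025-11-09, 2025-11-13 through 2025-11-13, 2025-11-28 through 2025-11-28

2025-11-08 through 2025-11-09: nothing removed.
2025-11-12 through 2025-11-13 \ B = 2025-11-13 through 2025-11-13.
2025-11-20 through 2025-11-21: entirely removed.
2025-11-28 through 2025-11-28: nothing removed.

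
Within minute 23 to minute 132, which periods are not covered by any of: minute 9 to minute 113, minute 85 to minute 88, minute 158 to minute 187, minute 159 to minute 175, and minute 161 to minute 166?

minute 113 to minute 132

Covered (merged): minute 9 to minute 113, minute 158 to minute 187.
Complement within minute 23 to minute 132: minute 113 to minute 132.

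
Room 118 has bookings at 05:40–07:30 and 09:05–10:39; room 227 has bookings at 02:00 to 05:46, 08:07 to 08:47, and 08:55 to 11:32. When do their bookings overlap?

05:40–07:30 overlaps B on 05:40–05:46.
09:05–10:39 overlaps B on 09:05–10:39.

05:40–05:46, 09:05–10:39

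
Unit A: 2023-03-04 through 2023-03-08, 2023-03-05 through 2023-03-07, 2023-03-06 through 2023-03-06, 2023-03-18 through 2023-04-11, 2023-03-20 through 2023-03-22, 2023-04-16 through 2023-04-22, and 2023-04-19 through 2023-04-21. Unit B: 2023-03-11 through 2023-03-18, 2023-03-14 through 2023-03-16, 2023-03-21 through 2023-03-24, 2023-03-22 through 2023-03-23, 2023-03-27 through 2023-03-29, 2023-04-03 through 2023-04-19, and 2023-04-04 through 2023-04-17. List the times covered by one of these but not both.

A, merged: 2023-03-04 through 2023-03-08, 2023-03-18 through 2023-04-11, 2023-04-16 through 2023-04-22.
B, merged: 2023-03-11 through 2023-03-18, 2023-03-21 through 2023-03-24, 2023-03-27 through 2023-03-29, 2023-04-03 through 2023-04-19.
A but not B: 2023-03-04 through 2023-03-08, 2023-03-19 through 2023-03-20, 2023-03-25 through 2023-03-26, 2023-03-30 through 2023-04-02, 2023-04-20 through 2023-04-22.
B but not A: 2023-03-11 through 2023-03-17, 2023-04-12 through 2023-04-15.
Combining gives A △ B.

2023-03-04 through 2023-03-08, 2023-03-11 through 2023-03-17, 2023-03-19 through 2023-03-20, 2023-03-25 through 2023-03-26, 2023-03-30 through 2023-04-02, 2023-04-12 through 2023-04-15, 2023-04-20 through 2023-04-22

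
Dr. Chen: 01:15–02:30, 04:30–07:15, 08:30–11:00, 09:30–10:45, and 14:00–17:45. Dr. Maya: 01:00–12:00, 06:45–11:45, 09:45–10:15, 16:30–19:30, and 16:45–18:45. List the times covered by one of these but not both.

01:00–01:15, 02:30–04:30, 07:15–08:30, 11:00–12:00, 14:00–16:30, 17:45–19:30

A, merged: 01:15–02:30, 04:30–07:15, 08:30–11:00, 14:00–17:45.
B, merged: 01:00–12:00, 16:30–19:30.
A but not B: 14:00–16:30.
B but not A: 01:00–01:15, 02:30–04:30, 07:15–08:30, 11:00–12:00, 17:45–19:30.
Combining gives A △ B.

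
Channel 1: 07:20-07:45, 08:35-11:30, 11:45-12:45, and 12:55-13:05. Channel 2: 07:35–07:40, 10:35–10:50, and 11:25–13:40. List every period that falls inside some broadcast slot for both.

07:20–07:45 meets the second set on 07:35–07:40.
08:35–11:30 meets the second set on 10:35–10:50, 11:25–11:30.
11:45–12:45 meets the second set on 11:45–12:45.
12:55–13:05 meets the second set on 12:55–13:05.

07:35–07:40, 10:35–10:50, 11:25–11:30, 11:45–12:45, 12:55–13:05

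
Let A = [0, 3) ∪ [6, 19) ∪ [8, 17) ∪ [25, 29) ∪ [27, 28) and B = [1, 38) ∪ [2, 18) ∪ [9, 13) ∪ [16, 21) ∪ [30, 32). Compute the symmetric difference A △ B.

[0, 1) ∪ [3, 6) ∪ [19, 25) ∪ [29, 38)

A, merged: [0, 3), [6, 19), [25, 29).
B, merged: [1, 38).
A but not B: [0, 1).
B but not A: [3, 6), [19, 25), [29, 38).
Combining gives A △ B.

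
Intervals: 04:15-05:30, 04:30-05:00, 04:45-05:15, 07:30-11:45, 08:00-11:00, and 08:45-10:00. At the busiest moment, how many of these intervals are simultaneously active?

3

Sweep endpoints in order; track running count of active intervals.
Peak of 3 reached at 04:45.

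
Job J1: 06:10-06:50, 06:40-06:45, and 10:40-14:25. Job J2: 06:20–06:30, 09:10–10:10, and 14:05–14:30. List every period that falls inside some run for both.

06:20–06:30, 14:05–14:25

A, merged: 06:10–06:50, 10:40–14:25.
06:10–06:50 meets the second set on 06:20–06:30.
10:40–14:25 meets the second set on 14:05–14:25.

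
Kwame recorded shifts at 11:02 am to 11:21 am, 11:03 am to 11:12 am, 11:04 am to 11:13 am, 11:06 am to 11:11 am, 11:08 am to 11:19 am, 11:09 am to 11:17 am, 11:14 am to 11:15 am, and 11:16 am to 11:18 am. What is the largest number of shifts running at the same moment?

At 11:09 am, 6 of the intervals are simultaneously active.
No point has more.

6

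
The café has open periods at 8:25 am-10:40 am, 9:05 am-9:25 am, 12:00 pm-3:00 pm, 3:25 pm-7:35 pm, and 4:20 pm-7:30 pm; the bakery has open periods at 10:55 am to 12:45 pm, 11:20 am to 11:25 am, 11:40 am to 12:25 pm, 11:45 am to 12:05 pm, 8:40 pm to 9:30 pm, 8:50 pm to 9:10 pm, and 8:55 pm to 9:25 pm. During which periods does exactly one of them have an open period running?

First set merges to 8:25 am-10:40 am, 12:00 pm-3:00 pm, 3:25 pm-7:35 pm.
Second set merges to 10:55 am-12:45 pm, 8:40 pm-9:30 pm.
A \ B = 8:25 am-10:40 am, 12:45 pm-3:00 pm, 3:25 pm-7:35 pm.
B \ A = 10:55 am-12:00 pm, 8:40 pm-9:30 pm.
Union of the two gives the symmetric difference.

8:25 am-10:40 am, 10:55 am-12:00 pm, 12:45 pm-3:00 pm, 3:25 pm-7:35 pm, 8:40 pm-9:30 pm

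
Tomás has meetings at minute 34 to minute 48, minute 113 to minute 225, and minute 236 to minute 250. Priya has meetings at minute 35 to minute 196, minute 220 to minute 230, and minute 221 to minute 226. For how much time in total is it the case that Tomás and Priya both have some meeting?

B, merged: minute 35 to minute 196, minute 220 to minute 230.
A ∩ B = minute 35 to minute 48, minute 113 to minute 196, minute 220 to minute 225.
Total: 13 minutes + 83 minutes + 5 minutes = 101 minutes.

101 minutes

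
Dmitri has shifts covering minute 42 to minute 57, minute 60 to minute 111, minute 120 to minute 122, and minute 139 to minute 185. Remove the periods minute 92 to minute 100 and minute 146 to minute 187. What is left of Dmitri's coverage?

minute 42 to minute 57, minute 60 to minute 92, minute 100 to minute 111, minute 120 to minute 122, minute 139 to minute 146

minute 42 to minute 57 is untouched.
minute 60 to minute 111 with B removed leaves minute 60 to minute 92, minute 100 to minute 111.
minute 120 to minute 122 is untouched.
minute 139 to minute 185 with B removed leaves minute 139 to minute 146.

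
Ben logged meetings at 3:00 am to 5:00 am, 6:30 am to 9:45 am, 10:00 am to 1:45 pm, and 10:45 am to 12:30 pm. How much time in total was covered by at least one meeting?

Merged: 3:00 am-5:00 am, 6:30 am-9:45 am, 10:00 am-1:45 pm.
Lengths: 2 h + 3 h 15 min + 3 h 45 min = 9 h.

9 h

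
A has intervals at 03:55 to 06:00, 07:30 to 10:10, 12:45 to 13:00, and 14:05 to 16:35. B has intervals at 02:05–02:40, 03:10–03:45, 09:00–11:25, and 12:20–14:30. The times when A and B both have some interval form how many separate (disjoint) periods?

A ∩ B = 09:00-10:10, 12:45-13:00, 14:05-14:30.
That is 3 disjoint pieces.

3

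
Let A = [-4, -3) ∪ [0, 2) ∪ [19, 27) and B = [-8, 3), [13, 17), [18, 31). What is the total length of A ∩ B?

11

A ∩ B = [-4, -3), [0, 2), [19, 27).
Total: 1 + 2 + 8 = 11.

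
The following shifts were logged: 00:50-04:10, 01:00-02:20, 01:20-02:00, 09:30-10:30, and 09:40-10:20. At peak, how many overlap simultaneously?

3

Sweep endpoints in order; track running count of active intervals.
Peak of 3 reached at 01:20.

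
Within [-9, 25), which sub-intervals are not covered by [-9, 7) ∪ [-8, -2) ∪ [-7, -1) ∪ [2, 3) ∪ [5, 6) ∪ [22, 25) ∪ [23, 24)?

[7, 22)

Covered (merged): [-9, 7), [22, 25).
Complement within [-9, 25): [7, 22).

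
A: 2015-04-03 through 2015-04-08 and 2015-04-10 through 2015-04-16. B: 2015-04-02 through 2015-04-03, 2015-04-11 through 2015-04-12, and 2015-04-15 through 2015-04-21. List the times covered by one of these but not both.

2015-04-02 through 2015-04-02, 2015-04-04 through 2015-04-08, 2015-04-10 through 2015-04-10, 2015-04-13 through 2015-04-14, 2015-04-17 through 2015-04-21

Only in the first: 2015-04-04 through 2015-04-08, 2015-04-10 through 2015-04-10, 2015-04-13 through 2015-04-14.
Only in the second: 2015-04-02 through 2015-04-02, 2015-04-17 through 2015-04-21.
Together these are the periods covered by exactly one.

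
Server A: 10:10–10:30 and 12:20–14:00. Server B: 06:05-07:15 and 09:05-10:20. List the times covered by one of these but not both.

A \ B = 10:20–10:30, 12:20–14:00.
B \ A = 06:05–07:15, 09:05–10:10.
Union of the two gives the symmetric difference.

06:05–07:15, 09:05–10:10, 10:20–10:30, 12:20–14:00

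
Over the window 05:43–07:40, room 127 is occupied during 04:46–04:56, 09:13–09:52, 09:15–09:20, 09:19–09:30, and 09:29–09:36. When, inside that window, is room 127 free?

05:43-07:40

The merged coverage is 04:46-04:56, 09:13-09:52.
Complement within 05:43-07:40: 05:43-07:40.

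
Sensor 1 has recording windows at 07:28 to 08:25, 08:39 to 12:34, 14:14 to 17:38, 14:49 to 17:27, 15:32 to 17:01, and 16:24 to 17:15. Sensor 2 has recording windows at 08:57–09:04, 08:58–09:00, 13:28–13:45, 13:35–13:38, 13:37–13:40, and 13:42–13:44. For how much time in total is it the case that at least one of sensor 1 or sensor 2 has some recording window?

A, merged: 07:28–08:25, 08:39–12:34, 14:14–17:38.
B, merged: 08:57–09:04, 13:28–13:45.
A ∪ B = 07:28–08:25, 08:39–12:34, 13:28–13:45, 14:14–17:38.
Total: 57 min + 3 h 55 min + 17 min + 3 h 24 min = 8 h 33 min.

8 h 33 min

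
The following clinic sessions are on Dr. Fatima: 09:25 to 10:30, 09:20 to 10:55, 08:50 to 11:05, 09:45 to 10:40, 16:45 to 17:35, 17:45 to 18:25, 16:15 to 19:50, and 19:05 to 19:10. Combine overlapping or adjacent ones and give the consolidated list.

Sort by start: 08:50-11:05, 09:20-10:55, 09:25-10:30, 09:45-10:40, 16:15-19:50, 16:45-17:35, 17:45-18:25, 19:05-19:10.
09:20-10:55 overlaps/touches 08:50-11:05 → extend to 08:50-11:05.
09:25-10:30 overlaps/touches 08:50-11:05 → extend to 08:50-11:05.
09:45-10:40 overlaps/touches 08:50-11:05 → extend to 08:50-11:05.
16:15-19:50 is disjoint → start new block.
16:45-17:35 overlaps/touches 16:15-19:50 → extend to 16:15-19:50.
17:45-18:25 overlaps/touches 16:15-19:50 → extend to 16:15-19:50.
19:05-19:10 overlaps/touches 16:15-19:50 → extend to 16:15-19:50.

08:50-11:05, 16:15-19:50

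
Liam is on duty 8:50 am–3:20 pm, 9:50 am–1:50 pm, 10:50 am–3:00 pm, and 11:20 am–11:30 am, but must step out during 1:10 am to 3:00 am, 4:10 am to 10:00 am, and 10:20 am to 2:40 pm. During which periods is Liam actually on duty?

Merge the first list: 8:50 am–3:20 pm.
8:50 am–3:20 pm with B removed leaves 10:00 am–10:20 am, 2:40 pm–3:20 pm.

10:00 am–10:20 am, 2:40 pm–3:20 pm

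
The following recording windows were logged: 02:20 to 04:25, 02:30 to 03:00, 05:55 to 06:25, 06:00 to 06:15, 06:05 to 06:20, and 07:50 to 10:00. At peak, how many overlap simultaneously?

At 06:05, 3 of the intervals are simultaneously active.
No point has more.

3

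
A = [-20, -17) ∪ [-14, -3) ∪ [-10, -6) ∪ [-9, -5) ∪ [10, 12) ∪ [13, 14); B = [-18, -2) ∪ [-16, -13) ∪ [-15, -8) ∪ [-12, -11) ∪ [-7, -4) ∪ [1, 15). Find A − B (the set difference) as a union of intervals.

[-20, -18)

First set merges to [-20, -17), [-14, -3), [10, 12), [13, 14).
Second set merges to [-18, -2), [1, 15).
[-20, -17) minus B → [-20, -18).
[-14, -3): fully covered by B → removed.
[10, 12): fully covered by B → removed.
[13, 14): fully covered by B → removed.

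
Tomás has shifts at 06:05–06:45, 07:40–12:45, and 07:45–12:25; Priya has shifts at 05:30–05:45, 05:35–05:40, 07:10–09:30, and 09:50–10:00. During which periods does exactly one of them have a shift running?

A, merged: 06:05-06:45, 07:40-12:45.
B, merged: 05:30-05:45, 07:10-09:30, 09:50-10:00.
A \ B = 06:05-06:45, 09:30-09:50, 10:00-12:45.
B \ A = 05:30-05:45, 07:10-07:40.
Union of the two gives the symmetric difference.

05:30-05:45, 06:05-06:45, 07:10-07:40, 09:30-09:50, 10:00-12:45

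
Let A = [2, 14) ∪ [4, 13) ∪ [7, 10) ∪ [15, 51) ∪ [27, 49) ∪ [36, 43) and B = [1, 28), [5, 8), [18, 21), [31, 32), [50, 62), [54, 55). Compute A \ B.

[28, 31) ∪ [32, 50)

A, merged: [2, 14), [15, 51).
B, merged: [1, 28), [31, 32), [50, 62).
[2, 14) lies entirely inside B → drops out.
[15, 51) with B removed leaves [28, 31), [32, 50).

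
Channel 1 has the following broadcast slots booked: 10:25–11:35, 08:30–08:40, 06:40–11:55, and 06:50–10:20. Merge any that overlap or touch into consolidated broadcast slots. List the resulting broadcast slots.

Sort by start: 06:40-11:55, 06:50-10:20, 08:30-08:40, 10:25-11:35.
06:50-10:20 overlaps/touches 06:40-11:55 → extend to 06:40-11:55.
08:30-08:40 overlaps/touches 06:40-11:55 → extend to 06:40-11:55.
10:25-11:35 overlaps/touches 06:40-11:55 → extend to 06:40-11:55.

06:40-11:55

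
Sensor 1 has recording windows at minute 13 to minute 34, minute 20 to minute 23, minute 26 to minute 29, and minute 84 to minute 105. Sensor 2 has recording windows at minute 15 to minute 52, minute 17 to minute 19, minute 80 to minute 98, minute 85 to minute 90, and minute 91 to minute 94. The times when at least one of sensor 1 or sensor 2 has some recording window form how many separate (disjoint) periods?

2

A, merged: minute 13 to minute 34, minute 84 to minute 105.
B, merged: minute 15 to minute 52, minute 80 to minute 98.
A ∪ B = minute 13 to minute 52, minute 80 to minute 105.
That is 2 disjoint pieces.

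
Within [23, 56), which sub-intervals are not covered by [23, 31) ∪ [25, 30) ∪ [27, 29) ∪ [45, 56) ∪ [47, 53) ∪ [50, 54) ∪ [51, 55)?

[31, 45)

The merged coverage is [23, 31), [45, 56).
Uncovered inside [23, 56): [31, 45).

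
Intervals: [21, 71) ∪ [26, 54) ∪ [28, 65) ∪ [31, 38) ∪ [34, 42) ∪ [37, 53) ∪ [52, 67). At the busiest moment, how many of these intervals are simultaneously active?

Walk the sorted start/end points keeping a running depth.
The depth first hits 6 at 37.

6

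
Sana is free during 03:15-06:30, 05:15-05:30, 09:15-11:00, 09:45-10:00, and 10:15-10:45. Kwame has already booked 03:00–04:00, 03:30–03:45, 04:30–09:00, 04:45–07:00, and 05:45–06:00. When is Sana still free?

First set merges to 03:15–06:30, 09:15–11:00.
Second set merges to 03:00–04:00, 04:30–09:00.
03:15–06:30 minus B → 04:00–04:30.
09:15–11:00: no B overlap → unchanged.

04:00–04:30, 09:15–11:00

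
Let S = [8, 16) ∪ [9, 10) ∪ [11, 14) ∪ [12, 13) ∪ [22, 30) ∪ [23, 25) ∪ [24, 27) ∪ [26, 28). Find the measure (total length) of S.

16

Merged: [8, 16), [22, 30).
Lengths: 8 + 8 = 16.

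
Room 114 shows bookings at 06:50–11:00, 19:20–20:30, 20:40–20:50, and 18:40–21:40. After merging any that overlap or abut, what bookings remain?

06:50-11:00, 18:40-21:40

Sort by start: 06:50-11:00, 18:40-21:40, 19:20-20:30, 20:40-20:50.
18:40-21:40 is disjoint → start new block.
19:20-20:30 overlaps/touches 18:40-21:40 → extend to 18:40-21:40.
20:40-20:50 overlaps/touches 18:40-21:40 → extend to 18:40-21:40.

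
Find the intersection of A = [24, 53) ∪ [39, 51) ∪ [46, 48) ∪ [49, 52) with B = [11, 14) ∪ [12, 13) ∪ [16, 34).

A, merged: [24, 53).
B, merged: [11, 14), [16, 34).
[24, 53) ∩ B → [24, 34).

[24, 34)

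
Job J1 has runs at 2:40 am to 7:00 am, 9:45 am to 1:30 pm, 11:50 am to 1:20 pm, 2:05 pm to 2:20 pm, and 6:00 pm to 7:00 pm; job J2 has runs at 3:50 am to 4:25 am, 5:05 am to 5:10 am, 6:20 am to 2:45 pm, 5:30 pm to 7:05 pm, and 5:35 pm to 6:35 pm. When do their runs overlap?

3:50 am–4:25 am, 5:05 am–5:10 am, 6:20 am–7:00 am, 9:45 am–1:30 pm, 2:05 pm–2:20 pm, 6:00 pm–7:00 pm

First set merges to 2:40 am–7:00 am, 9:45 am–1:30 pm, 2:05 pm–2:20 pm, 6:00 pm–7:00 pm.
Second set merges to 3:50 am–4:25 am, 5:05 am–5:10 am, 6:20 am–2:45 pm, 5:30 pm–7:05 pm.
2:40 am–7:00 am overlaps B on 3:50 am–4:25 am, 5:05 am–5:10 am, 6:20 am–7:00 am.
9:45 am–1:30 pm overlaps B on 9:45 am–1:30 pm.
2:05 pm–2:20 pm overlaps B on 2:05 pm–2:20 pm.
6:00 pm–7:00 pm overlaps B on 6:00 pm–7:00 pm.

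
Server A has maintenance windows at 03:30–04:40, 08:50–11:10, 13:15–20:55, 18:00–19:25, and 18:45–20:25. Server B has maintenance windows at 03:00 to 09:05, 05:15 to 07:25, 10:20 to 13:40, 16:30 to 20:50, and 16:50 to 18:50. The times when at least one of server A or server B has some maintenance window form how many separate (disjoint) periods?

First set merges to 03:30-04:40, 08:50-11:10, 13:15-20:55.
Second set merges to 03:00-09:05, 10:20-13:40, 16:30-20:50.
A ∪ B = 03:00-20:55.
That is 1 disjoint piece.

1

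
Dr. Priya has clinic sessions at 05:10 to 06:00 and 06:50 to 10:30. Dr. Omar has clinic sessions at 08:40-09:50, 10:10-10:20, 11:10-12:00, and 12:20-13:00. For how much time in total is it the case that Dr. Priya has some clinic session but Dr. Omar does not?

A \ B = 05:10–06:00, 06:50–08:40, 09:50–10:10, 10:20–10:30.
Total: 50 min + 1 h 50 min + 20 min + 10 min = 3 h 10 min.

3 h 10 min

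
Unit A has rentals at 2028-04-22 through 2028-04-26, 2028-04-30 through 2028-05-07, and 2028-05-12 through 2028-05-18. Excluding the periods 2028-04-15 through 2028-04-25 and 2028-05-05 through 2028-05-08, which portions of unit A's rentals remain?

2028-04-26 through 2028-04-26, 2028-04-30 through 2028-05-04, 2028-05-12 through 2028-05-18

2028-04-22 through 2028-04-26 with B removed leaves 2028-04-26 through 2028-04-26.
2028-04-30 through 2028-05-07 with B removed leaves 2028-04-30 through 2028-05-04.
2028-05-12 through 2028-05-18 is untouched.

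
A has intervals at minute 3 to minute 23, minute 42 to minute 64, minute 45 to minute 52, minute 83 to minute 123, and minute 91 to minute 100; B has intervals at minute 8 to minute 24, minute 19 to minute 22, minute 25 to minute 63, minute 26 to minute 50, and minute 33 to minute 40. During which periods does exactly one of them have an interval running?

Merge the first list: minute 3 to minute 23, minute 42 to minute 64, minute 83 to minute 123.
Merge the second list: minute 8 to minute 24, minute 25 to minute 63.
A but not B: minute 3 to minute 8, minute 63 to minute 64, minute 83 to minute 123.
B but not A: minute 23 to minute 24, minute 25 to minute 42.
Combining gives A △ B.

minute 3 to minute 8, minute 23 to minute 24, minute 25 to minute 42, minute 63 to minute 64, minute 83 to minute 123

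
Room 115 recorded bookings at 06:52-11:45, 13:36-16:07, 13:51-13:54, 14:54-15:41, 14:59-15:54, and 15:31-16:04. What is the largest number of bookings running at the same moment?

4

Walk the sorted start/end points keeping a running depth.
The depth first hits 4 at 15:31.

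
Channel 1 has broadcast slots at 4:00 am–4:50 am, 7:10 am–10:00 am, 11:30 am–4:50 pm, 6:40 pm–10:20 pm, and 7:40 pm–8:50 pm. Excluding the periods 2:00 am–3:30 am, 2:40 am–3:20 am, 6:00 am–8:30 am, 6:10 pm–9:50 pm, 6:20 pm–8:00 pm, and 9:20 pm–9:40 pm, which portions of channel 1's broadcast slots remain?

First set merges to 4:00 am–4:50 am, 7:10 am–10:00 am, 11:30 am–4:50 pm, 6:40 pm–10:20 pm.
Second set merges to 2:00 am–3:30 am, 6:00 am–8:30 am, 6:10 pm–9:50 pm.
4:00 am–4:50 am: nothing removed.
7:10 am–10:00 am \ B = 8:30 am–10:00 am.
11:30 am–4:50 pm: nothing removed.
6:40 pm–10:20 pm \ B = 9:50 pm–10:20 pm.

4:00 am–4:50 am, 8:30 am–10:00 am, 11:30 am–4:50 pm, 9:50 pm–10:20 pm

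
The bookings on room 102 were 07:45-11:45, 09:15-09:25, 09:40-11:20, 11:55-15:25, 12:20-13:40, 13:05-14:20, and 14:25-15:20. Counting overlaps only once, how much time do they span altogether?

Merged: 07:45-11:45, 11:55-15:25.
Lengths: 4 h + 3 h 30 min = 7 h 30 min.

7 h 30 min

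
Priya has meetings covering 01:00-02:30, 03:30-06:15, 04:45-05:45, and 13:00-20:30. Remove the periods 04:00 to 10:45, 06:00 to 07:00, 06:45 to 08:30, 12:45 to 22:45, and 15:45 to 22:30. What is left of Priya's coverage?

First set merges to 01:00–02:30, 03:30–06:15, 13:00–20:30.
Second set merges to 04:00–10:45, 12:45–22:45.
01:00–02:30 is untouched.
03:30–06:15 with B removed leaves 03:30–04:00.
13:00–20:30 lies entirely inside B → drops out.

01:00–02:30, 03:30–04:00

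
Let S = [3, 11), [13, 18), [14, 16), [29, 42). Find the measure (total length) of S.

26

Merged: [3, 11), [13, 18), [29, 42).
Lengths: 8 + 5 + 13 = 26.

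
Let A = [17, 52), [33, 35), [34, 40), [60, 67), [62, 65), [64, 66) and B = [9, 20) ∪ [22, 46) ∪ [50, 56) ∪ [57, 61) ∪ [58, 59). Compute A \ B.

[20, 22) ∪ [46, 50) ∪ [61, 67)

A, merged: [17, 52), [60, 67).
B, merged: [9, 20), [22, 46), [50, 56), [57, 61).
[17, 52) \ B = [20, 22), [46, 50).
[60, 67) \ B = [61, 67).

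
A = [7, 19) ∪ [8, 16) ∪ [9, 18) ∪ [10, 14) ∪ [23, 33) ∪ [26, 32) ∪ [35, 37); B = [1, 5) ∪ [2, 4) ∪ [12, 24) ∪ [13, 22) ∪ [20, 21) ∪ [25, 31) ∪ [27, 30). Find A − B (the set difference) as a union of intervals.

[7, 12) ∪ [24, 25) ∪ [31, 33) ∪ [35, 37)

A, merged: [7, 19), [23, 33), [35, 37).
B, merged: [1, 5), [12, 24), [25, 31).
[7, 19) \ B = [7, 12).
[23, 33) \ B = [24, 25), [31, 33).
[35, 37): nothing removed.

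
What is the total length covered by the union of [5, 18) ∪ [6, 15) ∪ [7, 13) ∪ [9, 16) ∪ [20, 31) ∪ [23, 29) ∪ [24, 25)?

Merged: [5, 18), [20, 31).
Lengths: 13 + 11 = 24.

24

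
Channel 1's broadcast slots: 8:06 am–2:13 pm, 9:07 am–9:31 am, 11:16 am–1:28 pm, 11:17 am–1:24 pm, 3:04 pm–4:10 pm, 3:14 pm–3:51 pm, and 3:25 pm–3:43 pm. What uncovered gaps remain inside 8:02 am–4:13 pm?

8:02 am-8:06 am, 2:13 pm-3:04 pm, 4:10 pm-4:13 pm

Covered (merged): 8:06 am-2:13 pm, 3:04 pm-4:10 pm.
Uncovered inside 8:02 am-4:13 pm: 8:02 am-8:06 am, 2:13 pm-3:04 pm, 4:10 pm-4:13 pm.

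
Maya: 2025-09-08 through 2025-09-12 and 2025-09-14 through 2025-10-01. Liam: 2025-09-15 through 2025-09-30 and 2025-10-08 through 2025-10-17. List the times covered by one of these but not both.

Only in the first: 2025-09-08 through 2025-09-12, 2025-09-14 through 2025-09-14, 2025-10-01 through 2025-10-01.
Only in the second: 2025-10-08 through 2025-10-17.
Together these are the periods covered by exactly one.

2025-09-08 through 2025-09-12, 2025-09-14 through 2025-09-14, 2025-10-01 through 2025-10-01, 2025-10-08 through 2025-10-17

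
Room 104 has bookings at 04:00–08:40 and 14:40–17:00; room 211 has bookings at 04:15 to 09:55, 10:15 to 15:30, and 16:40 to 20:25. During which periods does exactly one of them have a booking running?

Only in the first: 04:00–04:15, 15:30–16:40.
Only in the second: 08:40–09:55, 10:15–14:40, 17:00–20:25.
Together these are the periods covered by exactly one.

04:00–04:15, 08:40–09:55, 10:15–14:40, 15:30–16:40, 17:00–20:25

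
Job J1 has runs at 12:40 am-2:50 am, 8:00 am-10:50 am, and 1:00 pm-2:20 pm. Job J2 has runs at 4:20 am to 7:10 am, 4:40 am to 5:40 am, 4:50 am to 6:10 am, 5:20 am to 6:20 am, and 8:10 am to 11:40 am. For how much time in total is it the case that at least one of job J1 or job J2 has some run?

B, merged: 4:20 am–7:10 am, 8:10 am–11:40 am.
A ∪ B = 12:40 am–2:50 am, 4:20 am–7:10 am, 8:00 am–11:40 am, 1:00 pm–2:20 pm.
Total: 2 h 10 min + 2 h 50 min + 3 h 40 min + 1 h 20 min = 10 h.

10 h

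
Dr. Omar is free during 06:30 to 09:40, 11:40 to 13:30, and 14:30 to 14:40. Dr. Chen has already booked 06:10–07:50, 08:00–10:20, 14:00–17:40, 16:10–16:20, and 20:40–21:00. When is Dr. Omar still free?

07:50-08:00, 11:40-13:30

B, merged: 06:10-07:50, 08:00-10:20, 14:00-17:40, 20:40-21:00.
06:30-09:40 minus B → 07:50-08:00.
11:40-13:30: no B overlap → unchanged.
14:30-14:40: fully covered by B → removed.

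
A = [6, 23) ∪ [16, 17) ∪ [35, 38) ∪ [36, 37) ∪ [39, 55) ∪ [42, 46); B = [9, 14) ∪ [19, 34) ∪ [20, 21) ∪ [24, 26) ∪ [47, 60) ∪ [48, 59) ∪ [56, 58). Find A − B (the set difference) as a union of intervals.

A, merged: [6, 23), [35, 38), [39, 55).
B, merged: [9, 14), [19, 34), [47, 60).
[6, 23) with B removed leaves [6, 9), [14, 19).
[35, 38) is untouched.
[39, 55) with B removed leaves [39, 47).

[6, 9) ∪ [14, 19) ∪ [35, 38) ∪ [39, 47)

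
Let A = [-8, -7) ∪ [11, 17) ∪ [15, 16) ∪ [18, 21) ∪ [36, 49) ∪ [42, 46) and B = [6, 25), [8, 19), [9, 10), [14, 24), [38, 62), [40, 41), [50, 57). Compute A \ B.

A, merged: [-8, -7), [11, 17), [18, 21), [36, 49).
B, merged: [6, 25), [38, 62).
[-8, -7): no B overlap → unchanged.
[11, 17): fully covered by B → removed.
[18, 21): fully covered by B → removed.
[36, 49) minus B → [36, 38).

[-8, -7) ∪ [36, 38)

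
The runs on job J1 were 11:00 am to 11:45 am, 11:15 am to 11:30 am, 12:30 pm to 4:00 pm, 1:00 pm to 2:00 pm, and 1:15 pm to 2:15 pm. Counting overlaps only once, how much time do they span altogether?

4 h 15 min

Merged: 11:00 am–11:45 am, 12:30 pm–4:00 pm.
Lengths: 45 min + 3 h 30 min = 4 h 15 min.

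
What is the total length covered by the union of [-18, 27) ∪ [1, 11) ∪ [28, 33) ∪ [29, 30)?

50

Merged: [-18, 27), [28, 33).
Lengths: 45 + 5 = 50.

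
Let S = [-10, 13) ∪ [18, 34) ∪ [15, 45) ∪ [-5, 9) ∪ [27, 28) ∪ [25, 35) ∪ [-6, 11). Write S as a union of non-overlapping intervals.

[-10, 13) ∪ [15, 45)

Sort by start: [-10, 13), [-6, 11), [-5, 9), [15, 45), [18, 34), [25, 35), [27, 28).
[-6, 11) overlaps/touches [-10, 13) → extend to [-10, 13).
[-5, 9) overlaps/touches [-10, 13) → extend to [-10, 13).
[15, 45) is disjoint → start new block.
[18, 34) overlaps/touches [15, 45) → extend to [15, 45).
[25, 35) overlaps/touches [15, 45) → extend to [15, 45).
[27, 28) overlaps/touches [15, 45) → extend to [15, 45).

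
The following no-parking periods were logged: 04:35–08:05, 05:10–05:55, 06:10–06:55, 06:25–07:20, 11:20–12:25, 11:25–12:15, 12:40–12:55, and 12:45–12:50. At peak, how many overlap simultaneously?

Walk the sorted start/end points keeping a running depth.
The depth first hits 3 at 06:25.

3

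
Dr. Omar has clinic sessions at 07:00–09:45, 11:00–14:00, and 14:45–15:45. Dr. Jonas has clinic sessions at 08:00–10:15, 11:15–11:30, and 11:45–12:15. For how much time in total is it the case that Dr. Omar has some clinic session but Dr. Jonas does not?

A \ B = 07:00-08:00, 11:00-11:15, 11:30-11:45, 12:15-14:00, 14:45-15:45.
Total: 1 h + 15 min + 15 min + 1 h 45 min + 1 h = 4 h 15 min.

4 h 15 min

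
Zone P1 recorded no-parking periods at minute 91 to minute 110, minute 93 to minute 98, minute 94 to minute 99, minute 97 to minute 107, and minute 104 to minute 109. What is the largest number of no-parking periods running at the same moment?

4

Walk the sorted start/end points keeping a running depth.
The depth first hits 4 at minute 97.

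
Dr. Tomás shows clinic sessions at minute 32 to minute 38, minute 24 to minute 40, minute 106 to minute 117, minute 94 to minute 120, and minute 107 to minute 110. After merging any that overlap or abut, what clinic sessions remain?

minute 24 to minute 40, minute 94 to minute 120

Sort by start: minute 24 to minute 40, minute 32 to minute 38, minute 94 to minute 120, minute 106 to minute 117, minute 107 to minute 110.
minute 32 to minute 38 overlaps/touches minute 24 to minute 40 → extend to minute 24 to minute 40.
minute 94 to minute 120 is disjoint → start new block.
minute 106 to minute 117 overlaps/touches minute 94 to minute 120 → extend to minute 94 to minute 120.
minute 107 to minute 110 overlaps/touches minute 94 to minute 120 → extend to minute 94 to minute 120.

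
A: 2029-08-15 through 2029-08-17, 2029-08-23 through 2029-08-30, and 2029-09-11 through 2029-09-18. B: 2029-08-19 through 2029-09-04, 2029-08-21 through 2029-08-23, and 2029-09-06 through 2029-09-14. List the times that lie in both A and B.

2029-08-23 through 2029-08-30, 2029-09-11 through 2029-09-14

Second set merges to 2029-08-19 through 2029-09-04, 2029-09-06 through 2029-09-14.
2029-08-15 through 2029-08-17: no overlap with the second set.
2029-08-23 through 2029-08-30 meets the second set on 2029-08-23 through 2029-08-30.
2029-09-11 through 2029-09-18 meets the second set on 2029-09-11 through 2029-09-14.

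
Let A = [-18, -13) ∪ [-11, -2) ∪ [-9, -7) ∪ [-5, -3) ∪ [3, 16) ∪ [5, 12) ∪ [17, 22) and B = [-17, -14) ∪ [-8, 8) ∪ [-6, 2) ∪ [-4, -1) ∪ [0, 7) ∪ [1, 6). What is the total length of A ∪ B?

A, merged: [-18, -13), [-11, -2), [3, 16), [17, 22).
B, merged: [-17, -14), [-8, 8).
A ∪ B = [-18, -13), [-11, 16), [17, 22).
Total: 5 + 27 + 5 = 37.

37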